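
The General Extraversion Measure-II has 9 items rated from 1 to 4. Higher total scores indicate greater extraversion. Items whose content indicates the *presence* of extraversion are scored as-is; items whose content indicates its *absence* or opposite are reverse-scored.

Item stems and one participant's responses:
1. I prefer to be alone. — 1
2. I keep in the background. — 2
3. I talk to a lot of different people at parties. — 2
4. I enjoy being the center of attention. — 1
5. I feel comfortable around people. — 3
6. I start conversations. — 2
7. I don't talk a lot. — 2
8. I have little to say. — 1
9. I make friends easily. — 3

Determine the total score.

Items 1, 2, 7, 8 describe the absence/opposite of extraversion → reverse-score.
reverse-coded value = 5 − response.
  item 1: 5 − 1 = 4
  item 2: 5 − 2 = 3
  item 3: 2
  item 4: 1
  item 5: 3
  item 6: 2
  item 7: 5 − 2 = 3
  item 8: 5 − 1 = 4
  item 9: 3
Total = 4 + 3 + 2 + 1 + 3 + 2 + 3 + 4 + 3 = 25

25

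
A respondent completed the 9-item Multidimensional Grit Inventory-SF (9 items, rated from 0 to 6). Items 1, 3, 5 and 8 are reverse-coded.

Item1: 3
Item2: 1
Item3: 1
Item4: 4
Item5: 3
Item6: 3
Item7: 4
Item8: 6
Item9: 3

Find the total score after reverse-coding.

Raw sum = 28. Reverse-coded items: 1, 3, 5, 8; their raw sum = 13.
Each reversal replaces raw with 6 − raw, changing the total by 6 − 2·raw per item.
Total = 28 + 4·6 − 2·13 = 28 + 24 − 26 = 26

26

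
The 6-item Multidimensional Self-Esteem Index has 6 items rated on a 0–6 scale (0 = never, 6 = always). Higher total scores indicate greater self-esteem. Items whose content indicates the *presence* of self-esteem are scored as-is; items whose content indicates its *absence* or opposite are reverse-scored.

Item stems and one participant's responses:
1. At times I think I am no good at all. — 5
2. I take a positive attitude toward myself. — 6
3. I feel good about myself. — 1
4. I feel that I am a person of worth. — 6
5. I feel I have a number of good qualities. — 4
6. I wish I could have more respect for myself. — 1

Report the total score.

23

Items 1, 6 describe the absence/opposite of self-esteem → reverse-score.
reverse-coded value = 6 − response.
  item 1: 6 − 5 = 1
  item 2: 6
  item 3: 1
  item 4: 6
  item 5: 4
  item 6: 6 − 1 = 5
Total = 1 + 6 + 1 + 6 + 4 + 5 = 23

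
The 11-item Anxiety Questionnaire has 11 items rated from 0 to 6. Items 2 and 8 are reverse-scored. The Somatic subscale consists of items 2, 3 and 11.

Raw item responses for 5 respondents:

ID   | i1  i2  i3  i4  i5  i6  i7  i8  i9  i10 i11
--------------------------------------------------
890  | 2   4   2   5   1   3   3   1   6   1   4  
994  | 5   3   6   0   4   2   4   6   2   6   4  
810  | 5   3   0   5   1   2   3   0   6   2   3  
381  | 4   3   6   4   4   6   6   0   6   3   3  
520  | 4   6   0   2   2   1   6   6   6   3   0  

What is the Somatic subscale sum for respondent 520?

Respondent 520 raw: 4, 6, 0, 2, 2, 1, 6, 6, 6, 3, 0.
Somatic items: 2, 3, 11.
Reverse-coded (reversed = (0+6) − raw = 6 − raw):
  item 2: 6 − 6 = 0
  item 3: 0
  item 11: 0
Sum = 0 + 0 + 0 = 0

0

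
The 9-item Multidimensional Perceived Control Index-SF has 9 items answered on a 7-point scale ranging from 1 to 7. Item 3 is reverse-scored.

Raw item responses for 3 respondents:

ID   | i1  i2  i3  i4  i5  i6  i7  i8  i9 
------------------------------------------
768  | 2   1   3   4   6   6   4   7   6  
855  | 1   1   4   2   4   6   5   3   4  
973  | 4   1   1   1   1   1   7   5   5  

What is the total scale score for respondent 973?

32

Respondent 973 raw: 4, 1, 1, 1, 1, 1, 7, 5, 5.
Reverse-coded (reversed = (1+7) − raw = 8 − raw):
  item 1: 4
  item 2: 1
  item 3: 8 − 1 = 7
  item 4: 1
  item 5: 1
  item 6: 1
  item 7: 7
  item 8: 5
  item 9: 5
Sum = 4 + 1 + 7 + 1 + 1 + 1 + 7 + 5 + 5 = 32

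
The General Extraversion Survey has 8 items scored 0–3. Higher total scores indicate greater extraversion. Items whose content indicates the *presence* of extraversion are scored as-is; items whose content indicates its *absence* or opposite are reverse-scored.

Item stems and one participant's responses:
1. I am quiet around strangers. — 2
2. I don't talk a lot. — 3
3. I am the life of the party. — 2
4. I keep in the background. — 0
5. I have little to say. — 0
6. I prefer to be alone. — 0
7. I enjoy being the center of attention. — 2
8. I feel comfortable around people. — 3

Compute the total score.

Items 1, 2, 4, 5, 6 describe the absence/opposite of extraversion → reverse-score.
reversed = (0+3) − raw = 3 − raw.
  item 1: 3 − 2 = 1
  item 2: 3 − 3 = 0
  item 3: 2
  item 4: 3 − 0 = 3
  item 5: 3 − 0 = 3
  item 6: 3 − 0 = 3
  item 7: 2
  item 8: 3
Total = 1 + 0 + 2 + 3 + 3 + 3 + 2 + 3 = 17

17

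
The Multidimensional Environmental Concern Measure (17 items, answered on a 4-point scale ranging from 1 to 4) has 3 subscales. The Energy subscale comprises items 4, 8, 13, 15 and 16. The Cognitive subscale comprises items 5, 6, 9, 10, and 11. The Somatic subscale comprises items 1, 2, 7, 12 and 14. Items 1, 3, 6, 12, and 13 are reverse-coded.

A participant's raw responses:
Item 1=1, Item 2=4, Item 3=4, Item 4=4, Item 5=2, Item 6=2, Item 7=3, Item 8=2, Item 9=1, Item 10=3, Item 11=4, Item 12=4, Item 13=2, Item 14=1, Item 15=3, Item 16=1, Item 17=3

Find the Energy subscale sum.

Energy items: 4, 8, 13, 15, 16.
Of these, item 13 is reverse-coded; reverse-coded value = 5 − response.
  item 4: 4
  item 8: 2
  item 13: 5 − 2 = 3
  item 15: 3
  item 16: 1
Sum = 4 + 2 + 3 + 3 + 1 = 13

13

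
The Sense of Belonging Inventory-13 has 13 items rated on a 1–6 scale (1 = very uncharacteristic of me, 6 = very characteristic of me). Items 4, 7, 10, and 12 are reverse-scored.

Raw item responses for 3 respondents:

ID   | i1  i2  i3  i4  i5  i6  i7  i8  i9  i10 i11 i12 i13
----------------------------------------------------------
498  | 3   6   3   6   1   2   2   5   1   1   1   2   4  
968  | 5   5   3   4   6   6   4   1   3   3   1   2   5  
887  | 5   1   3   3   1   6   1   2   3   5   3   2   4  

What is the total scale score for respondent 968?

Respondent 968 raw: 5, 5, 3, 4, 6, 6, 4, 1, 3, 3, 1, 2, 5.
Reverse-coded (reverse-coded value = 7 − response):
  item 1: 5
  item 2: 5
  item 3: 3
  item 4: 7 − 4 = 3
  item 5: 6
  item 6: 6
  item 7: 7 − 4 = 3
  item 8: 1
  item 9: 3
  item 10: 7 − 3 = 4
  item 11: 1
  item 12: 7 − 2 = 5
  item 13: 5
Sum = 5 + 5 + 3 + 3 + 6 + 6 + 3 + 1 + 3 + 4 + 1 + 5 + 5 = 50

50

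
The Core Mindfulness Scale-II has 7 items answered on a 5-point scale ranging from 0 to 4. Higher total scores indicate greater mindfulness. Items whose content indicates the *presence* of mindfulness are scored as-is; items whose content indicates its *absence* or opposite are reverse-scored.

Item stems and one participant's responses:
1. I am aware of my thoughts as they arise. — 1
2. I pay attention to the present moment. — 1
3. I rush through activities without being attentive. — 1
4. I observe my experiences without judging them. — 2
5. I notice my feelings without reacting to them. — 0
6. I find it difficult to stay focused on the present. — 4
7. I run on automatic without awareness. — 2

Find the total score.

9

Items 3, 6, 7 describe the absence/opposite of mindfulness → reverse-score.
reverse-coded value = 4 − response.
  item 1: 1
  item 2: 1
  item 3: 4 − 1 = 3
  item 4: 2
  item 5: 0
  item 6: 4 − 4 = 0
  item 7: 4 − 2 = 2
Total = 1 + 1 + 3 + 2 + 0 + 0 + 2 = 9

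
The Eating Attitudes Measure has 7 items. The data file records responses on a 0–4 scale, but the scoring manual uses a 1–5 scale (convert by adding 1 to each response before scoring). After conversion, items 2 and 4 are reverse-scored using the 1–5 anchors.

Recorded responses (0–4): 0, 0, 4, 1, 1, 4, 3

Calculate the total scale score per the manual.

26

Convert to 1–5: 1, 1, 5, 2, 2, 5, 4
Reverse-coded (reverse-coded value = 6 − response):
  item 2: 6 − 1 = 5
  item 4: 6 − 2 = 4
Scored: 1, 5, 5, 4, 2, 5, 4
Total = 26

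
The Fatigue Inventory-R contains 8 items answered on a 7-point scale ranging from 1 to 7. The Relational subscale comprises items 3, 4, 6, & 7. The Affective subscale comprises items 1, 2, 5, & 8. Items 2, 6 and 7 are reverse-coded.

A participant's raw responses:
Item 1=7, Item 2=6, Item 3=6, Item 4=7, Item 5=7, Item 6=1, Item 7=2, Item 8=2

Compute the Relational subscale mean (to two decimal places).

6.50

Relational items: 3, 4, 6, 7.
Of these, items 6 and 7 are reverse-coded; reverse-coded value = 8 − response.
  item 3: 6
  item 4: 7
  item 6: 8 − 1 = 7
  item 7: 8 − 2 = 6
Sum = 6 + 7 + 7 + 6 = 26
Mean = 26 / 4 = 6.50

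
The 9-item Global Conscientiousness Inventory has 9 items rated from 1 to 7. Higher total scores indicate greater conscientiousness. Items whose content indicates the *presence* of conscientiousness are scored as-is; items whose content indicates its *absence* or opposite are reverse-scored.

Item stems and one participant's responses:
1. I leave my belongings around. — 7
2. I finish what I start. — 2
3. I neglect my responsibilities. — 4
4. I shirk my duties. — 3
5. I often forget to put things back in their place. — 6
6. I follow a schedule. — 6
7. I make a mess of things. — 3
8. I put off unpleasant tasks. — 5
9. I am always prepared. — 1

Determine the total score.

Items 1, 3, 4, 5, 7, 8 describe the absence/opposite of conscientiousness → reverse-score.
reverse-coded value = 8 − response.
  item 1: 8 − 7 = 1
  item 2: 2
  item 3: 8 − 4 = 4
  item 4: 8 − 3 = 5
  item 5: 8 − 6 = 2
  item 6: 6
  item 7: 8 − 3 = 5
  item 8: 8 − 5 = 3
  item 9: 1
Total = 1 + 2 + 4 + 5 + 2 + 6 + 5 + 3 + 1 = 29

29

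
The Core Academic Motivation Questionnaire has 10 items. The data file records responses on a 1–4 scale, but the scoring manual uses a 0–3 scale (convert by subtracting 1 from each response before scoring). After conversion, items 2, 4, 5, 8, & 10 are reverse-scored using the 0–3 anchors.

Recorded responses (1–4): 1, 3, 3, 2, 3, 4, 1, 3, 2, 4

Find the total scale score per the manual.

Convert to 0–3: 0, 2, 2, 1, 2, 3, 0, 2, 1, 3
Reverse-coded (reverse-coded value = 3 − response):
  item 2: 3 − 2 = 1
  item 4: 3 − 1 = 2
  item 5: 3 − 2 = 1
  item 8: 3 − 2 = 1
  item 10: 3 − 3 = 0
Scored: 0, 1, 2, 2, 1, 3, 0, 1, 1, 0
Total = 11

11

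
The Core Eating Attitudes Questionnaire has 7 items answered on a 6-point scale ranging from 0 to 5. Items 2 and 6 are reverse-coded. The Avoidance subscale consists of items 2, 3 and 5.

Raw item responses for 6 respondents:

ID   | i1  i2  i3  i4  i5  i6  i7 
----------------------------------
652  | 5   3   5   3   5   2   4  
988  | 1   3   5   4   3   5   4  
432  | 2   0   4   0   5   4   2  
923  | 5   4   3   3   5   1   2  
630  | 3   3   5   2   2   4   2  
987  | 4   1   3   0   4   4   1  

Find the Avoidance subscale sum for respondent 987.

11

Respondent 987 raw: 4, 1, 3, 0, 4, 4, 1.
Avoidance items: 2, 3, 5.
Reverse-coded (on a 0–5 scale, reversed = 5 − raw):
  item 2: 5 − 1 = 4
  item 3: 3
  item 5: 4
Sum = 4 + 3 + 4 = 11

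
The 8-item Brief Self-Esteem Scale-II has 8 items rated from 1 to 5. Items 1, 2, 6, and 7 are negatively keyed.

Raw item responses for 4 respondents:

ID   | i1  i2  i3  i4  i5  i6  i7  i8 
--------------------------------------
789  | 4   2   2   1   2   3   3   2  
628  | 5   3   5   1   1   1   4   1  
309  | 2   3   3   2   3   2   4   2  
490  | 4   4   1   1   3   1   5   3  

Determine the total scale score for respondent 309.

23

Respondent 309 raw: 2, 3, 3, 2, 3, 2, 4, 2.
Reverse-coded (on a 1–5 scale, reversed = 6 − raw):
  item 1: 6 − 2 = 4
  item 2: 6 − 3 = 3
  item 3: 3
  item 4: 2
  item 5: 3
  item 6: 6 − 2 = 4
  item 7: 6 − 4 = 2
  item 8: 2
Sum = 4 + 3 + 3 + 2 + 3 + 4 + 2 + 2 = 23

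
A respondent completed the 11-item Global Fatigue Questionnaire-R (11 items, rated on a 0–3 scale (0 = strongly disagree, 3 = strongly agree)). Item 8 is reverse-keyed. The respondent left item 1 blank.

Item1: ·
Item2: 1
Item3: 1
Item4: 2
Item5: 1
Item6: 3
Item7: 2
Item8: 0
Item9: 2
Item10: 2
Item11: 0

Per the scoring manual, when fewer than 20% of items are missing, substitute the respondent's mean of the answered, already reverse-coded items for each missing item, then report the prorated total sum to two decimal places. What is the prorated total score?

18.70

Reverse-coded (on a 0–3 scale, reversed = 3 − raw):
  item 8: 3 − 0 = 3
Completed scored items (10 of 11): 1, 1, 2, 1, 3, 2, 3, 2, 2, 0; sum = 17.
Person mean = 17 / 10 ≈ 1.7000
Prorated total = (17 / 10) × 11 = 18.70 (to 2 dp)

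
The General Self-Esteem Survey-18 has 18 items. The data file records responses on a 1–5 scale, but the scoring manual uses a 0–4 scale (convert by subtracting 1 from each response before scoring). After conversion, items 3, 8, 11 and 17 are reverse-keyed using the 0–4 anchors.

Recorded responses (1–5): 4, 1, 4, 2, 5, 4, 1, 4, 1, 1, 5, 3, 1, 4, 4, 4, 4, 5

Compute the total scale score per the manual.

29

Convert to 0–4: 3, 0, 3, 1, 4, 3, 0, 3, 0, 0, 4, 2, 0, 3, 3, 3, 3, 4
Reverse-coded (reversed = (0+4) − raw = 4 − raw):
  item 3: 4 − 3 = 1
  item 8: 4 − 3 = 1
  item 11: 4 − 4 = 0
  item 17: 4 − 3 = 1
Scored: 3, 0, 1, 1, 4, 3, 0, 1, 0, 0, 0, 2, 0, 3, 3, 3, 1, 4
Total = 29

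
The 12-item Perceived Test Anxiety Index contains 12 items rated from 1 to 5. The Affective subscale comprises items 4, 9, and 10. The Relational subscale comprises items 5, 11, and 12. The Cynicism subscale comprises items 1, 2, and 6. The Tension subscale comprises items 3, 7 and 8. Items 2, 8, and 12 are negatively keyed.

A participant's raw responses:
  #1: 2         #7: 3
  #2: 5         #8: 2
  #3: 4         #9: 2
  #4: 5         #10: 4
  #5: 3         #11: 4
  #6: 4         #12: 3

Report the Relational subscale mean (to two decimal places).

Relational items: 5, 11, 12.
Of these, item 12 is negatively keyed; reversed = (1+5) − raw = 6 − raw.
  item 5: 3
  item 11: 4
  item 12: 6 − 3 = 3
Sum = 3 + 4 + 3 = 10
Mean = 10 / 3 = 3.33

3.33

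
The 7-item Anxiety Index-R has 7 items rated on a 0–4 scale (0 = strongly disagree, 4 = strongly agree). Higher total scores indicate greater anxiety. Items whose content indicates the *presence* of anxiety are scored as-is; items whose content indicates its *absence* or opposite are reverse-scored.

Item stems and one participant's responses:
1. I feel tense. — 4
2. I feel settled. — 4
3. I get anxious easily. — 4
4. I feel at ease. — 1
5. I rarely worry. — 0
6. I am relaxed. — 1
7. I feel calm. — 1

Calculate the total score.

21

Items 2, 4, 5, 6, 7 describe the absence/opposite of anxiety → reverse-score.
reverse-coded value = 4 − response.
  item 1: 4
  item 2: 4 − 4 = 0
  item 3: 4
  item 4: 4 − 1 = 3
  item 5: 4 − 0 = 4
  item 6: 4 − 1 = 3
  item 7: 4 − 1 = 3
Total = 4 + 0 + 4 + 3 + 4 + 3 + 3 = 21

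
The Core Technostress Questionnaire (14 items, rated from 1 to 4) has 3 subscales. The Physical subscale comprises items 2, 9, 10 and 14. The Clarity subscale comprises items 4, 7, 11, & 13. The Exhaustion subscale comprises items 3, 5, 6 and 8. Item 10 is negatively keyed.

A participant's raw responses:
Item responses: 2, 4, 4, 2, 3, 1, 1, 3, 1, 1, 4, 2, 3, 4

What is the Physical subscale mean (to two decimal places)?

Physical items: 2, 9, 10, 14.
Of these, item 10 is negatively keyed; reversed = (1+4) − raw = 5 − raw.
  item 2: 4
  item 9: 1
  item 10: 5 − 1 = 4
  item 14: 4
Sum = 4 + 1 + 4 + 4 = 13
Mean = 13 / 4 = 3.25

3.25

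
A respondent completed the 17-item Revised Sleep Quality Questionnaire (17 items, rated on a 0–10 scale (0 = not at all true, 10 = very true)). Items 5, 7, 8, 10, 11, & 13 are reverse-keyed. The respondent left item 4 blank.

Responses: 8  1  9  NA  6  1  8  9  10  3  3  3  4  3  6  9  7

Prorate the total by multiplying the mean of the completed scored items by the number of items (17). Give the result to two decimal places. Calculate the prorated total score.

Reverse-coded (on a 0–10 scale, reversed = 10 − raw):
  item 5: 10 − 6 = 4
  item 7: 10 − 8 = 2
  item 8: 10 − 9 = 1
  item 10: 10 − 3 = 7
  item 11: 10 − 3 = 7
  item 13: 10 − 4 = 6
Completed scored items (16 of 17): 8, 1, 9, 4, 1, 2, 1, 10, 7, 7, 3, 6, 3, 6, 9, 7; sum = 84.
Person mean = 84 / 16 ≈ 5.2500
Prorated total = (84 / 16) × 17 = 89.25 (to 2 dp)

89.25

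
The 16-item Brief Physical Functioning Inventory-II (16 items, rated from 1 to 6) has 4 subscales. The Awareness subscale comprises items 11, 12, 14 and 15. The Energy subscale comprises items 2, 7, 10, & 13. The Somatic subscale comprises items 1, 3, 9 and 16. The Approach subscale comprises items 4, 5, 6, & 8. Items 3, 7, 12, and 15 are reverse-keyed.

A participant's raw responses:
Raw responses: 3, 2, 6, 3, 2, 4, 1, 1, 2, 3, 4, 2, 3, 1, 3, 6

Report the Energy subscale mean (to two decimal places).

Energy items: 2, 7, 10, 13.
Of these, item 7 is reverse-keyed; on a 1–6 scale, reversed = 7 − raw.
  item 2: 2
  item 7: 7 − 1 = 6
  item 10: 3
  item 13: 3
Sum = 2 + 6 + 3 + 3 = 14
Mean = 14 / 4 = 3.50

3.50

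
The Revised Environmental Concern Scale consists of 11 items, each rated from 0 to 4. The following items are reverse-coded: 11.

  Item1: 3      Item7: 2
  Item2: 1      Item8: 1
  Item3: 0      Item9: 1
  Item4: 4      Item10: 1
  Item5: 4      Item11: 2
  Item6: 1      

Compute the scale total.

20

Apply reverse scoring (reverse-coded value = 4 − response):
  item 11: 4 − 2 = 2
Scored responses: 3, 1, 0, 4, 4, 1, 2, 1, 1, 1, 2
Total = 3 + 1 + 0 + 4 + 4 + 1 + 2 + 1 + 1 + 1 + 2 = 20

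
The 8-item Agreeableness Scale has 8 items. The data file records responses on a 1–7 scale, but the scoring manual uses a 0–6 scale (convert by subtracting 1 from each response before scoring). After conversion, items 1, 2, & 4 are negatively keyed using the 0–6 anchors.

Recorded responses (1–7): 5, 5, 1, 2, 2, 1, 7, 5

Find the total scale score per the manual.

20

Convert to 0–6: 4, 4, 0, 1, 1, 0, 6, 4
Reverse-coded (reversed = (0+6) − raw = 6 − raw):
  item 1: 6 − 4 = 2
  item 2: 6 − 4 = 2
  item 4: 6 − 1 = 5
Scored: 2, 2, 0, 5, 1, 0, 6, 4
Total = 20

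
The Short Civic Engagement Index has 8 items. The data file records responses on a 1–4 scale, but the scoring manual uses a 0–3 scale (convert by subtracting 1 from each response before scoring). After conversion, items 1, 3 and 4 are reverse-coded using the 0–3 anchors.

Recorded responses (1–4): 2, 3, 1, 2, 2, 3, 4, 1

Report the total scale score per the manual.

Convert to 0–3: 1, 2, 0, 1, 1, 2, 3, 0
Reverse-coded (reverse-coded value = 3 − response):
  item 1: 3 − 1 = 2
  item 3: 3 − 0 = 3
  item 4: 3 − 1 = 2
Scored: 2, 2, 3, 2, 1, 2, 3, 0
Total = 15

15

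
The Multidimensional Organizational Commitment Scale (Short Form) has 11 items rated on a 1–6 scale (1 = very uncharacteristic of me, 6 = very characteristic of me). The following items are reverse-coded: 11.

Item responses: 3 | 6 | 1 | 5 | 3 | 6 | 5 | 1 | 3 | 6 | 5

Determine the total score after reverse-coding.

41

Reversing item 11 with 7 − raw:
Total = 3 + 6 + 1 + 5 + 3 + 6 + 5 + 1 + 3 + 6 + (7−5)
      = 3 + 6 + 1 + 5 + 3 + 6 + 5 + 1 + 3 + 6 + 2 = 41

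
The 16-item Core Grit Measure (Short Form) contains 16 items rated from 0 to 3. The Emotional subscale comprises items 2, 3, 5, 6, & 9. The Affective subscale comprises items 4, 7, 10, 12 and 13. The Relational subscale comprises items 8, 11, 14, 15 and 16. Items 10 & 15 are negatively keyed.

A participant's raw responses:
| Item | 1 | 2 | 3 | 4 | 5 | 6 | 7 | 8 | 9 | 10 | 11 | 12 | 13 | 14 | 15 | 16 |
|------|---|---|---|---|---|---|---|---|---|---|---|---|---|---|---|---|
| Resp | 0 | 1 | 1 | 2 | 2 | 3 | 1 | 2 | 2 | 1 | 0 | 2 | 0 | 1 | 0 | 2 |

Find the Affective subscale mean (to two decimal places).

Affective items: 4, 7, 10, 12, 13.
Of these, item 10 is negatively keyed; reversed = (0+3) − raw = 3 − raw.
  item 4: 2
  item 7: 1
  item 10: 3 − 1 = 2
  item 12: 2
  item 13: 0
Sum = 2 + 1 + 2 + 2 + 0 = 7
Mean = 7 / 5 = 1.40

1.40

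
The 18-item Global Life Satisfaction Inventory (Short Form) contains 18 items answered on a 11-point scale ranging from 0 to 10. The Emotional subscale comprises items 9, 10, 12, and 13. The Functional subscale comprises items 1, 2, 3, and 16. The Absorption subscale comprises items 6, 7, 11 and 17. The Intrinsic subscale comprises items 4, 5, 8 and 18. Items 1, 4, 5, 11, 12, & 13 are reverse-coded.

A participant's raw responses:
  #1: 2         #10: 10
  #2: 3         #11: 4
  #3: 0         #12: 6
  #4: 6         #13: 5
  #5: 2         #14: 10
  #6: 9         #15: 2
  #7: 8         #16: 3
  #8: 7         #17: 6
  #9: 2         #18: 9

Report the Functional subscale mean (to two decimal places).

3.50

Functional items: 1, 2, 3, 16.
Of these, item 1 is reverse-coded; on a 0–10 scale, reversed = 10 − raw.
  item 1: 10 − 2 = 8
  item 2: 3
  item 3: 0
  item 16: 3
Sum = 8 + 3 + 0 + 3 = 14
Mean = 14 / 4 = 3.50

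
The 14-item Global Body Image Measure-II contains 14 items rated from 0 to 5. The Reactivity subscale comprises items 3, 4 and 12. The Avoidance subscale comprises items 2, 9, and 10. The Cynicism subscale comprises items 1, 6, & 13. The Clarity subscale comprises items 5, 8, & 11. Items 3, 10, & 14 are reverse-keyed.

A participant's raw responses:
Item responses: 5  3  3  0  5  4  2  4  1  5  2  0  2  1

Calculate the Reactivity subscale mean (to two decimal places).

0.67

Reactivity items: 3, 4, 12.
Of these, item 3 is reverse-keyed; reversed = (0+5) − raw = 5 − raw.
  item 3: 5 − 3 = 2
  item 4: 0
  item 12: 0
Sum = 2 + 0 + 0 = 2
Mean = 2 / 3 = 0.67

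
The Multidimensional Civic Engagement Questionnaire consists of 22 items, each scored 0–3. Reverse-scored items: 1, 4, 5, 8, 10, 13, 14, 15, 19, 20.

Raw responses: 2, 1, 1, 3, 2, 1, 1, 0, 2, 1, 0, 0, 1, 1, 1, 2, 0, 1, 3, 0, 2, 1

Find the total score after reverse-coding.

28

Reversing items 1, 4, 5, 8, 10, 13, 14, 15, 19 and 20 with 3 − raw:
Total = (3−2) + 1 + 1 + (3−3) + (3−2) + 1 + 1 + (3−0) + 2 + (3−1) + 0 + 0 + (3−1) + (3−1) + (3−1) + 2 + 0 + 1 + (3−3) + (3−0) + 2 + 1
      = 1 + 1 + 1 + 0 + 1 + 1 + 1 + 3 + 2 + 2 + 0 + 0 + 2 + 2 + 2 + 2 + 0 + 1 + 0 + 3 + 2 + 1 = 28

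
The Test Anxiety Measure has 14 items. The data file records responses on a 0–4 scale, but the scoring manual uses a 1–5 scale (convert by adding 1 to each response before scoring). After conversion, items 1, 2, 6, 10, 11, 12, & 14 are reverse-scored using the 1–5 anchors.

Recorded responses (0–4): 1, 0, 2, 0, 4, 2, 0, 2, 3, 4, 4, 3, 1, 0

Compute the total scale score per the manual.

Convert to 1–5: 2, 1, 3, 1, 5, 3, 1, 3, 4, 5, 5, 4, 2, 1
Reverse-coded (on a 1–5 scale, reversed = 6 − raw):
  item 1: 6 − 2 = 4
  item 2: 6 − 1 = 5
  item 6: 6 − 3 = 3
  item 10: 6 − 5 = 1
  item 11: 6 − 5 = 1
  item 12: 6 − 4 = 2
  item 14: 6 − 1 = 5
Scored: 4, 5, 3, 1, 5, 3, 1, 3, 4, 1, 1, 2, 2, 5
Total = 40

40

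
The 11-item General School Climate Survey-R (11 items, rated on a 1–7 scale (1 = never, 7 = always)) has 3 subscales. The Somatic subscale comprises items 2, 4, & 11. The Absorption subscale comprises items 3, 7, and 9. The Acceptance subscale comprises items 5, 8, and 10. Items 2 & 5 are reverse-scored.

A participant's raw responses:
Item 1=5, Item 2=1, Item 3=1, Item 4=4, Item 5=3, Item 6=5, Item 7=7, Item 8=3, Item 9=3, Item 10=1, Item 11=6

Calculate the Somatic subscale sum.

17

Somatic items: 2, 4, 11.
Of these, item 2 is reverse-scored; reversed = (1+7) − raw = 8 − raw.
  item 2: 8 − 1 = 7
  item 4: 4
  item 11: 6
Sum = 7 + 4 + 6 = 17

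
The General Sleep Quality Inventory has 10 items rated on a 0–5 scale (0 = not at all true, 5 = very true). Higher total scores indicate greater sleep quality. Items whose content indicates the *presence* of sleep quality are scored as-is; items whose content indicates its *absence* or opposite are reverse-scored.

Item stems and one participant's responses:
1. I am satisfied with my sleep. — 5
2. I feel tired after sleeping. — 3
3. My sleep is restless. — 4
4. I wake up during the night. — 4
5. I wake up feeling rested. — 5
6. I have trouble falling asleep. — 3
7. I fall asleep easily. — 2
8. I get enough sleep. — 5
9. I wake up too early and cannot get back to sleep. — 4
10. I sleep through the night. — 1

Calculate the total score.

25

Items 2, 3, 4, 6, 9 describe the absence/opposite of sleep quality → reverse-score.
reversed = (0+5) − raw = 5 − raw.
  item 1: 5
  item 2: 5 − 3 = 2
  item 3: 5 − 4 = 1
  item 4: 5 − 4 = 1
  item 5: 5
  item 6: 5 − 3 = 2
  item 7: 2
  item 8: 5
  item 9: 5 − 4 = 1
  item 10: 1
Total = 5 + 2 + 1 + 1 + 5 + 2 + 2 + 5 + 1 + 1 = 25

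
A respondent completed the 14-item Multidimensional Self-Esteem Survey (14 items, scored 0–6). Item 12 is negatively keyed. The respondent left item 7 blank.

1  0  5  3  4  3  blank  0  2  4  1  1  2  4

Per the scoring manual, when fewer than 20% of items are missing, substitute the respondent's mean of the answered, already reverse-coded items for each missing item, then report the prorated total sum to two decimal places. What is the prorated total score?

36.62

Reverse-coded (reverse-coded value = 6 − response):
  item 12: 6 − 1 = 5
Completed scored items (13 of 14): 1, 0, 5, 3, 4, 3, 0, 2, 4, 1, 5, 2, 4; sum = 34.
Person mean = 34 / 13 ≈ 2.6154
Prorated total = (34 / 13) × 14 = 36.62 (to 2 dp)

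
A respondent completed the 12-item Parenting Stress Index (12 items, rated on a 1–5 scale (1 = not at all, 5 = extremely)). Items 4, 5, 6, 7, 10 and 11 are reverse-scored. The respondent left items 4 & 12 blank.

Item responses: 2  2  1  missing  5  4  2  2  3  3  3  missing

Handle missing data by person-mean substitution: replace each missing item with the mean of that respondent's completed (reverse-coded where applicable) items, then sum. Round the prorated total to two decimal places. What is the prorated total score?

27.60

Reverse-coded (on a 1–5 scale, reversed = 6 − raw):
  item 5: 6 − 5 = 1
  item 6: 6 − 4 = 2
  item 7: 6 − 2 = 4
  item 10: 6 − 3 = 3
  item 11: 6 − 3 = 3
Completed scored items (10 of 12): 2, 2, 1, 1, 2, 4, 2, 3, 3, 3; sum = 23.
Person mean = 23 / 10 ≈ 2.3000
Prorated total = (23 / 10) × 12 = 27.60 (to 2 dp)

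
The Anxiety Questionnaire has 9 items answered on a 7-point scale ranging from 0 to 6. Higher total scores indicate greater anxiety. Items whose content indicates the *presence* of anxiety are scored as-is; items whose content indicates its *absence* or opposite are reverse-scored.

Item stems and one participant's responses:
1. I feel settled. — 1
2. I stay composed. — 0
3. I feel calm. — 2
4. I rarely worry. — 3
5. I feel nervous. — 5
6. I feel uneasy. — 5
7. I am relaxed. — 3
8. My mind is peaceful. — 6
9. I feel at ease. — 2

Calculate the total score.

35

Items 1, 2, 3, 4, 7, 8, 9 describe the absence/opposite of anxiety → reverse-score.
reversed = (0+6) − raw = 6 − raw.
  item 1: 6 − 1 = 5
  item 2: 6 − 0 = 6
  item 3: 6 − 2 = 4
  item 4: 6 − 3 = 3
  item 5: 5
  item 6: 5
  item 7: 6 − 3 = 3
  item 8: 6 − 6 = 0
  item 9: 6 − 2 = 4
Total = 5 + 6 + 4 + 3 + 5 + 5 + 3 + 0 + 4 = 35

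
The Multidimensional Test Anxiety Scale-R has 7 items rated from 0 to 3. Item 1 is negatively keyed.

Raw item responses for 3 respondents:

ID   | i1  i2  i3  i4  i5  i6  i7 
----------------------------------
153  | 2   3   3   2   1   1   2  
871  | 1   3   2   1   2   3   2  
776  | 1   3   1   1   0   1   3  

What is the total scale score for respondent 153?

13

Respondent 153 raw: 2, 3, 3, 2, 1, 1, 2.
Reverse-coded (reverse-coded value = 3 − response):
  item 1: 3 − 2 = 1
  item 2: 3
  item 3: 3
  item 4: 2
  item 5: 1
  item 6: 1
  item 7: 2
Sum = 1 + 3 + 3 + 2 + 1 + 1 + 2 = 13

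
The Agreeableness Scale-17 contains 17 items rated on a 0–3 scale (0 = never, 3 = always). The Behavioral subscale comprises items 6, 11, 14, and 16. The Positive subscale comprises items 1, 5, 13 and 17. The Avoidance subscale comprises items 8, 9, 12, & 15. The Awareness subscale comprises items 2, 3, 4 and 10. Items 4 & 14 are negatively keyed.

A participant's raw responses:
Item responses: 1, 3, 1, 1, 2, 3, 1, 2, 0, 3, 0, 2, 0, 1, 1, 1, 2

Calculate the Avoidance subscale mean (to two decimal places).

Avoidance items: 8, 9, 12, 15.
  item 8: 2
  item 9: 0
  item 12: 2
  item 15: 1
Sum = 2 + 0 + 2 + 1 = 5
Mean = 5 / 4 = 1.25

1.25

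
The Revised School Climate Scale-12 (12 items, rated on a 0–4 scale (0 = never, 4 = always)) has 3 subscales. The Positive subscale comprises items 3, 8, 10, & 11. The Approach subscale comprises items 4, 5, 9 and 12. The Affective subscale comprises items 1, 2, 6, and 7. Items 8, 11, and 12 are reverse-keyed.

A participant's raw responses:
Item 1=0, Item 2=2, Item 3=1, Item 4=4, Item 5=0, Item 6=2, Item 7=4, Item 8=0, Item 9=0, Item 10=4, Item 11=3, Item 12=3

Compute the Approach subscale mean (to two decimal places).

1.25

Approach items: 4, 5, 9, 12.
Of these, item 12 is reverse-keyed; reversed = (0+4) − raw = 4 − raw.
  item 4: 4
  item 5: 0
  item 9: 0
  item 12: 4 − 3 = 1
Sum = 4 + 0 + 0 + 1 = 5
Mean = 5 / 4 = 1.25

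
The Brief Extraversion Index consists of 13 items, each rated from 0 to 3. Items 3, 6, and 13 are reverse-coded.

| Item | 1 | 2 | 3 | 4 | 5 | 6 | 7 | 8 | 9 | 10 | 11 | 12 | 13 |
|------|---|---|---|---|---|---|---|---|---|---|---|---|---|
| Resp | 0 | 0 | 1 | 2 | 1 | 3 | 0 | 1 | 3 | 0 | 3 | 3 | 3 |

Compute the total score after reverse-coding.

15

Reverse-coded items use 3 − raw:
  item 3: 3 − 1 = 2
  item 6: 3 − 3 = 0
  item 13: 3 − 3 = 0
Scored items: 0, 0, 2, 2, 1, 0, 0, 1, 3, 0, 3, 3, 0
Total = 0 + 0 + 2 + 2 + 1 + 0 + 0 + 1 + 3 + 0 + 3 + 3 + 0 = 15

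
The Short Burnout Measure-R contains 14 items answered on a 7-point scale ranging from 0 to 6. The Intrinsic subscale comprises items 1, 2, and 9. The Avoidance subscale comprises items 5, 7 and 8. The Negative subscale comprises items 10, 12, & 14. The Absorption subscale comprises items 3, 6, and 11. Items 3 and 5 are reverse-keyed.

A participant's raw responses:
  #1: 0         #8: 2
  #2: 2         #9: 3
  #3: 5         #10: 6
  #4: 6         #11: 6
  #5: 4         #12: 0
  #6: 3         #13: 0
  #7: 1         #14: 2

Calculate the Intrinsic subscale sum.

5

Intrinsic items: 1, 2, 9.
  item 1: 0
  item 2: 2
  item 9: 3
Sum = 0 + 2 + 3 = 5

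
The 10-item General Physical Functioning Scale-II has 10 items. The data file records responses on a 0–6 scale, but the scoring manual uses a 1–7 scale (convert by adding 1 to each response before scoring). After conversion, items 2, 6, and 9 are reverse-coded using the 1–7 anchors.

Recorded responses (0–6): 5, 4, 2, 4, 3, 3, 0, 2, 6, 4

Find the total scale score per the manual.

35

Convert to 1–7: 6, 5, 3, 5, 4, 4, 1, 3, 7, 5
Reverse-coded (on a 1–7 scale, reversed = 8 − raw):
  item 2: 8 − 5 = 3
  item 6: 8 − 4 = 4
  item 9: 8 − 7 = 1
Scored: 6, 3, 3, 5, 4, 4, 1, 3, 1, 5
Total = 35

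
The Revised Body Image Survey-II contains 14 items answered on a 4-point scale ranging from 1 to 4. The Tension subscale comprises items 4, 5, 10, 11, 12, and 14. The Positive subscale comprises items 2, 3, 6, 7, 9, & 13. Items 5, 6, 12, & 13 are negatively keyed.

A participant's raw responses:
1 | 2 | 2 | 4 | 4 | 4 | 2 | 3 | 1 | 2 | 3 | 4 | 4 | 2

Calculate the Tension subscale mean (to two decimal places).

2.17

Tension items: 4, 5, 10, 11, 12, 14.
Of these, items 5 and 12 are negatively keyed; reversed = (1+4) − raw = 5 − raw.
  item 4: 4
  item 5: 5 − 4 = 1
  item 10: 2
  item 11: 3
  item 12: 5 − 4 = 1
  item 14: 2
Sum = 4 + 1 + 2 + 3 + 1 + 2 = 13
Mean = 13 / 6 = 2.17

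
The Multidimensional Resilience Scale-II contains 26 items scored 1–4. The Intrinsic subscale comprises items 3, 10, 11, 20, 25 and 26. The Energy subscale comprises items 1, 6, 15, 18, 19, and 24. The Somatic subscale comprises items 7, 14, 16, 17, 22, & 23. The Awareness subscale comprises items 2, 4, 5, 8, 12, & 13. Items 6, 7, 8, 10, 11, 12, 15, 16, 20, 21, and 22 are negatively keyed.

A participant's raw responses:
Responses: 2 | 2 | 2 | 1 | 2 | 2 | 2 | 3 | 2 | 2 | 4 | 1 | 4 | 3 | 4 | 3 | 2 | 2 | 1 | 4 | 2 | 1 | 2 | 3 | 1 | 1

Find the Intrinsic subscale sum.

9

Intrinsic items: 3, 10, 11, 20, 25, 26.
Of these, items 10, 11, & 20 are negatively keyed; on a 1–4 scale, reversed = 5 − raw.
  item 3: 2
  item 10: 5 − 2 = 3
  item 11: 5 − 4 = 1
  item 20: 5 − 4 = 1
  item 25: 1
  item 26: 1
Sum = 2 + 3 + 1 + 1 + 1 + 1 = 9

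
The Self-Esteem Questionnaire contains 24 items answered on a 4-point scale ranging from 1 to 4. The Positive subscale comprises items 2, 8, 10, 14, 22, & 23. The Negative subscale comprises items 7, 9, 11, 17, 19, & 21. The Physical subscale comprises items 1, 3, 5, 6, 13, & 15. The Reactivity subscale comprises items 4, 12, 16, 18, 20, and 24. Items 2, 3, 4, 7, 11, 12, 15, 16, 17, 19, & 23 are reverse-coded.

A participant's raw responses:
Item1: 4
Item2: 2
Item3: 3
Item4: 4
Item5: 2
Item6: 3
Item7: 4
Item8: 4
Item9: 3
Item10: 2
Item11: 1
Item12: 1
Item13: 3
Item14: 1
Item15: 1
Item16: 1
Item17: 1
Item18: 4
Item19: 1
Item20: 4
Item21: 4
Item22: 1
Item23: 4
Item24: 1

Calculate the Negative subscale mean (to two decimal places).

Negative items: 7, 9, 11, 17, 19, 21.
Of these, items 7, 11, 17 and 19 are reverse-coded; reverse-coded value = 5 − response.
  item 7: 5 − 4 = 1
  item 9: 3
  item 11: 5 − 1 = 4
  item 17: 5 − 1 = 4
  item 19: 5 − 1 = 4
  item 21: 4
Sum = 1 + 3 + 4 + 4 + 4 + 4 = 20
Mean = 20 / 6 = 3.33

3.33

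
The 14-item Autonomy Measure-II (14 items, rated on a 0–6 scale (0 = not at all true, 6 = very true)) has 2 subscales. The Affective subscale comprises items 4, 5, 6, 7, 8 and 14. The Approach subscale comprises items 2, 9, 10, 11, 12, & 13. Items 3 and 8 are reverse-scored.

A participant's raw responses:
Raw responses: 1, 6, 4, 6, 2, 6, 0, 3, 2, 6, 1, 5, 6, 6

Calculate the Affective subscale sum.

23

Affective items: 4, 5, 6, 7, 8, 14.
Of these, item 8 is reverse-scored; on a 0–6 scale, reversed = 6 − raw.
  item 4: 6
  item 5: 2
  item 6: 6
  item 7: 0
  item 8: 6 − 3 = 3
  item 14: 6
Sum = 6 + 2 + 6 + 0 + 3 + 6 = 23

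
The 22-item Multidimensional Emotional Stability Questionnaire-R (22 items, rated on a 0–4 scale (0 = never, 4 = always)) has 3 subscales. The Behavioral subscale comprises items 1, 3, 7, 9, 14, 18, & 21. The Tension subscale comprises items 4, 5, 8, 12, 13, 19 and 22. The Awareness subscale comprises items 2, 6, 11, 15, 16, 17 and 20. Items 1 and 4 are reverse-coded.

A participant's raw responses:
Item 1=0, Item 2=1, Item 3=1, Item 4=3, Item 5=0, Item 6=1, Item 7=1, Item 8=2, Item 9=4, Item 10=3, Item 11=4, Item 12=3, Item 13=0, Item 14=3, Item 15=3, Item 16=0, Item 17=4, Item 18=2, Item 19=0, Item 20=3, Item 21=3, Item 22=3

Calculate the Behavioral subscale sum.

Behavioral items: 1, 3, 7, 9, 14, 18, 21.
Of these, item 1 is reverse-coded; reverse-coded value = 4 − response.
  item 1: 4 − 0 = 4
  item 3: 1
  item 7: 1
  item 9: 4
  item 14: 3
  item 18: 2
  item 21: 3
Sum = 4 + 1 + 1 + 4 + 3 + 2 + 3 = 18

18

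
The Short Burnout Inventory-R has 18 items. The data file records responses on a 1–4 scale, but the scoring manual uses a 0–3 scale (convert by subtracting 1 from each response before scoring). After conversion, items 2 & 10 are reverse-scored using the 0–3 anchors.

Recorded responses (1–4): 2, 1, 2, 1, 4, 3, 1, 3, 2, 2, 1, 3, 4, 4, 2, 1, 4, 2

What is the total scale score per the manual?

28

Convert to 0–3: 1, 0, 1, 0, 3, 2, 0, 2, 1, 1, 0, 2, 3, 3, 1, 0, 3, 1
Reverse-coded (reversed = (0+3) − raw = 3 − raw):
  item 2: 3 − 0 = 3
  item 10: 3 − 1 = 2
Scored: 1, 3, 1, 0, 3, 2, 0, 2, 1, 2, 0, 2, 3, 3, 1, 0, 3, 1
Total = 28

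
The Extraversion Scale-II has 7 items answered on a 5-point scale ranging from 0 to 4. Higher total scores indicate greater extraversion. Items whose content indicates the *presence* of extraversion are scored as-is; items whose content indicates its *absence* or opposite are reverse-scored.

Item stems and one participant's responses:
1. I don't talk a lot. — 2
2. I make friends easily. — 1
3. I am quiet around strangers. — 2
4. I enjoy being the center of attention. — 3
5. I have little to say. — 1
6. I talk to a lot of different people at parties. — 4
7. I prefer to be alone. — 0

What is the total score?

19

Items 1, 3, 5, 7 describe the absence/opposite of extraversion → reverse-score.
reverse-coded value = 4 − response.
  item 1: 4 − 2 = 2
  item 2: 1
  item 3: 4 − 2 = 2
  item 4: 3
  item 5: 4 − 1 = 3
  item 6: 4
  item 7: 4 − 0 = 4
Total = 2 + 1 + 2 + 3 + 3 + 4 + 4 = 19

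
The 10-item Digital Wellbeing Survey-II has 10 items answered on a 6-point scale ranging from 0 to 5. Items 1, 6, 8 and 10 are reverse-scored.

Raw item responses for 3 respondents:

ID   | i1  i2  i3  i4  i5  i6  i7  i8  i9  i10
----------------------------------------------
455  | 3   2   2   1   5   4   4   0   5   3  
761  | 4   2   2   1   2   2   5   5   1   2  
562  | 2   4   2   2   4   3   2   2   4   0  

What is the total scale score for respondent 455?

29

Respondent 455 raw: 3, 2, 2, 1, 5, 4, 4, 0, 5, 3.
Reverse-coded (reverse-coded value = 5 − response):
  item 1: 5 − 3 = 2
  item 2: 2
  item 3: 2
  item 4: 1
  item 5: 5
  item 6: 5 − 4 = 1
  item 7: 4
  item 8: 5 − 0 = 5
  item 9: 5
  item 10: 5 − 3 = 2
Sum = 2 + 2 + 2 + 1 + 5 + 1 + 4 + 5 + 5 + 2 = 29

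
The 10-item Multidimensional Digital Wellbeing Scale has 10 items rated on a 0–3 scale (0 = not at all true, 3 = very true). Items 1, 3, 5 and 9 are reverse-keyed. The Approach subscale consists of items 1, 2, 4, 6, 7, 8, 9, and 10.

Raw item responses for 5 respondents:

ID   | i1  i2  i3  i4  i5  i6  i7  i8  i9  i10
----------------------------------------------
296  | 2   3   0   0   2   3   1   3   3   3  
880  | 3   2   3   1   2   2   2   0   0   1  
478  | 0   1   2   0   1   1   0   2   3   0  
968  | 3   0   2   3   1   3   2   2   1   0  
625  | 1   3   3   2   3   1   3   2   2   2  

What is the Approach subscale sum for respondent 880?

Respondent 880 raw: 3, 2, 3, 1, 2, 2, 2, 0, 0, 1.
Approach items: 1, 2, 4, 6, 7, 8, 9, 10.
Reverse-coded (on a 0–3 scale, reversed = 3 − raw):
  item 1: 3 − 3 = 0
  item 2: 2
  item 4: 1
  item 6: 2
  item 7: 2
  item 8: 0
  item 9: 3 − 0 = 3
  item 10: 1
Sum = 0 + 2 + 1 + 2 + 2 + 0 + 3 + 1 = 11

11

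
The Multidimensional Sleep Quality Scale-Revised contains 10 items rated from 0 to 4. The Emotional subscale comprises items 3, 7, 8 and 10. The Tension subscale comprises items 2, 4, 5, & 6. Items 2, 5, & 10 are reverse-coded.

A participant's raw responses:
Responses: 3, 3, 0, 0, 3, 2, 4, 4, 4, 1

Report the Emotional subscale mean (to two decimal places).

Emotional items: 3, 7, 8, 10.
Of these, item 10 is reverse-coded; on a 0–4 scale, reversed = 4 − raw.
  item 3: 0
  item 7: 4
  item 8: 4
  item 10: 4 − 1 = 3
Sum = 0 + 4 + 4 + 3 = 11
Mean = 11 / 4 = 2.75

2.75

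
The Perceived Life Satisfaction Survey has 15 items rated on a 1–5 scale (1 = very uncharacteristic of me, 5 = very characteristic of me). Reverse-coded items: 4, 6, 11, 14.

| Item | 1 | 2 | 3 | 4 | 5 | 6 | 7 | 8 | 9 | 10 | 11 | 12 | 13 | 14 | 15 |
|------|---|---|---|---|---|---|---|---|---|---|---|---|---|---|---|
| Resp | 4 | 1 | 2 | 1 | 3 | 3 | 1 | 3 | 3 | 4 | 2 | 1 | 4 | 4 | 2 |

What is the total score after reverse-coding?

Raw sum = 38. Reverse-coded items: 4, 6, 11, 14; their raw sum = 10.
Each reversal replaces raw with 6 − raw, changing the total by 6 − 2·raw per item.
Total = 38 + 4·6 − 2·10 = 38 + 24 − 20 = 42

42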